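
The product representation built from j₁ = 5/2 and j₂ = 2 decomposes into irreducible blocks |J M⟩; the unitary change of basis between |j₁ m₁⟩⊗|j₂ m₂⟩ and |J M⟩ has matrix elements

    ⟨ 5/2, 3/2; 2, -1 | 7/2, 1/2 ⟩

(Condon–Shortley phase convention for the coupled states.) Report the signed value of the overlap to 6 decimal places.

+0.619780  (= +√(121/315))

√[8·1!4!3!/9! · 4!1!1!3!4!3!] = √(2304/35)
  +(−1)^0/∏(0,1,1,1,3,2)! = 1/12  (running 1/12)
  +(−1)^1/∏(1,0,0,0,4,3)! = -1/144  (running 11/144)
⟨..|..⟩ = √(2304/35)·(11/144) = +0.619780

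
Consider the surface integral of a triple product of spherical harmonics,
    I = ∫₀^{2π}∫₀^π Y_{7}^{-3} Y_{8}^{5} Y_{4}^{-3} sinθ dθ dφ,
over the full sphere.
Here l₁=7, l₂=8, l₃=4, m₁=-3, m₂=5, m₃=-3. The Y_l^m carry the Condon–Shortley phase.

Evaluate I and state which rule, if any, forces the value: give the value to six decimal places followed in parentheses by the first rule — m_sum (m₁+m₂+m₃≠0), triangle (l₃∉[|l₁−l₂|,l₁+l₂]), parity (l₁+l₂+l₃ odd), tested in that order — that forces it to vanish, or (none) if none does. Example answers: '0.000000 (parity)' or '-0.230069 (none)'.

-3 + 5 − 3 = -1 ≠ 0: azimuthal integral kills it; I = 0

0.000000 (m_sum)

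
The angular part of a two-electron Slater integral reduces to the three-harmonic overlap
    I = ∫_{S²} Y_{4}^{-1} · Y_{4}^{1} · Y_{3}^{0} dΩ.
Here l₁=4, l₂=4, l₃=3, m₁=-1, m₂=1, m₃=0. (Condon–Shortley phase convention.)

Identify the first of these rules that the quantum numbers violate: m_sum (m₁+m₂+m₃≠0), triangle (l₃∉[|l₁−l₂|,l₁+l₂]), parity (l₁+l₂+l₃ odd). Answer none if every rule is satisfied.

azimuthal sum: -1 + 1 + 0 = 0  ✓
0 ≤ 3 ≤ 8 (triangle on l)  ✓
L = 4 + 4 + 3 = 11 (odd)  ✗

parity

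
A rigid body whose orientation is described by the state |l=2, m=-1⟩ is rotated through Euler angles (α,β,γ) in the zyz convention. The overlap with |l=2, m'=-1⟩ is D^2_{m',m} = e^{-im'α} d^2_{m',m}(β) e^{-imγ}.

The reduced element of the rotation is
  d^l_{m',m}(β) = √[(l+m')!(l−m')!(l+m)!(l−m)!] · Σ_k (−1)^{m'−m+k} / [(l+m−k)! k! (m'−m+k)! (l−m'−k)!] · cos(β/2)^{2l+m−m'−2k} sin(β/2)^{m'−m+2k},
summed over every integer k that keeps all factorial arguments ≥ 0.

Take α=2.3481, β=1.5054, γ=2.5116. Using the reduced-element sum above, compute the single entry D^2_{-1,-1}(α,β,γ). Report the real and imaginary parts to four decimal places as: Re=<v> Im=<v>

D^2_{-1,-1}(2.3481,1.5054,2.5116) = e^{-i·-1·2.3481}·d^2_{-1,-1}(1.5054)·e^{-i·-1·2.5116}. Compute d first:
Half-angle: c=0.729846, s=0.683612. N=√(1·6·1·6)=6.000000
The bounds max(0,m−m')=0 and min(l+m,l−m')=1 give 2 terms
  k=0: (−1)^0·6.0000/(6)·0.7298^4·0.6836^0 = +0.283743
  k=1: (−1)^1·6.0000/(2)·0.7298^2·0.6836^2 = -0.746797
d^2_{-1,-1}(1.5054) = +0.283743 -0.746797 = -0.463055
D = (-0.701360+0.712807i)·(-0.463055)·(-0.808032+0.589139i) = -0.067967+0.458039i

Re=-0.0680 Im=0.4580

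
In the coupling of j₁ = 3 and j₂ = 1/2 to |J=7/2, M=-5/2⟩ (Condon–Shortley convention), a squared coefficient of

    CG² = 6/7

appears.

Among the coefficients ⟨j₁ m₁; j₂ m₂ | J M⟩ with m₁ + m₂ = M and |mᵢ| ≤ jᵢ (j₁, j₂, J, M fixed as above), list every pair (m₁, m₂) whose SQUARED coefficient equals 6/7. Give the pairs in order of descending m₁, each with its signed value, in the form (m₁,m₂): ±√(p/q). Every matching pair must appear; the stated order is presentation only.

(-2,-1/2): +√(6/7)

Admissible pairs with m₁+m₂ = M = -5/2: (-3,1/2), (-2,-1/2)
  (m₁,m₂)=(-2,-1/2): CG² = 6/7, CG = +√(6/7)   ← matches the target
  (m₁,m₂)=(-3,1/2): CG² = 1/7, CG = +√(1/7)
Pairs with CG² = 6/7: (-2,-1/2): +√(6/7)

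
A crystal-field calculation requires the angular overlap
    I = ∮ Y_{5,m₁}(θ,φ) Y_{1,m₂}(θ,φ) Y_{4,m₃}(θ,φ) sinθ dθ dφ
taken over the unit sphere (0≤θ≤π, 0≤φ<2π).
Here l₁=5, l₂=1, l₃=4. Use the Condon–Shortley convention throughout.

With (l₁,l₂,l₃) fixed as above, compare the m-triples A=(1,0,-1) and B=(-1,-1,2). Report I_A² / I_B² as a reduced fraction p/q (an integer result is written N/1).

Same 5,1,4: normalisation and zero-m 3j drop out of the ratio.
A: Δ: 2! 8! 0! / 11! → 1/495; sum: t=1:−1/720 = -1/720; 3j²(5 1 4; 1 0 -1) = Δ·Π!·Σ² = 8/165  (sign +1)
B: Δ: 2! 8! 0! / 11! → 1/495; sum: t=0:+1/2880 = 1/2880; 3j²(5 1 4; -1 -1 2) = Δ·Π!·Σ² = 2/165  (sign +1)
I_A²/I_B² = (8/165)/(2/165) = 4/1

4/1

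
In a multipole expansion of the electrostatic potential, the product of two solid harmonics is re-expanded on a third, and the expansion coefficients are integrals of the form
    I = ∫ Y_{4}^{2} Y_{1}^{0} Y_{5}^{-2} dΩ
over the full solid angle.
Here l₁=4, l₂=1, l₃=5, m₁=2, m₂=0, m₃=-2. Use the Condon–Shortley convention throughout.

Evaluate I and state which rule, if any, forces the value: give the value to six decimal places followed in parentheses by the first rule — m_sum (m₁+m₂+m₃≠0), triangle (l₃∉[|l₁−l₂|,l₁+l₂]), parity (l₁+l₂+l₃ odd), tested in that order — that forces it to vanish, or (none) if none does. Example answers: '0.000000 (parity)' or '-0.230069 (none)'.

0.225034 (none)

m-sum 0 ✓  L=10 even ✓  3≤5≤5 ✓
Π(2lᵢ+1) = 9×3×11 = 297
triangle coeff Δ(4,1,5) = 1/495
Σ_t [0,0]: t=0:+1/576 = 1/576
(3j)²=5/99 [(4 1 5; 0 0 0)], sign=-1
Σ_t [0,0]: t=0:+1/1440 = 1/1440
(3j)²=7/165 [(4 1 5; 2 0 -2)], sign=-1
⇒ 4πI² = 7/11
I = (+1)√(7/11/(4π)) = 0.22503380
No selection rule forces the value: the integral is nonzero (none).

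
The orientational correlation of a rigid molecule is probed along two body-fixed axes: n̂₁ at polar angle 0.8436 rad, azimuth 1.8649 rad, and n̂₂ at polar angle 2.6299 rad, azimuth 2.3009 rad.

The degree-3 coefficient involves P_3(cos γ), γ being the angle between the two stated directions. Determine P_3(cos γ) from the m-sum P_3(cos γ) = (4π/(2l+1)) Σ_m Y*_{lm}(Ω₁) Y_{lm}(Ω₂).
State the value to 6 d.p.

0.333930

Expand P_3 via completeness: Σ_{m} conj(Y_{3,m}) at Ω₁ times Y_{3,m} at Ω₂ —
  [-3]  conj(Y_{3,-3})(Ω₁) = +0.134319-0.110517i ; Y_{3,-3}(Ω₂) = +0.039879-0.028441i ; Δ = +0.002213-0.008227i
  [-2]  conj(Y_{3,-2})(Ω₁) = -0.315428-0.210379i ; Y_{3,-2}(Ω₂) = +0.023579-0.212343i ; Δ = -0.052110+0.062018i
  [-1]  conj(Y_{3,-1})(Ω₁) = -0.084658+0.279504i ; Y_{3,-1}(Ω₂) = -0.295644-0.330290i ; Δ = +0.117346-0.054672i
  [+0]  conj(Y_{3,0})(Ω₁) = -0.196070-0.000000i ; Y_{3,0}(Ω₂) = -0.260692+0.000000i ; Δ = +0.051114+0.000000i
  [+1]  conj(Y_{3,1})(Ω₁) = +0.084658+0.279504i ; Y_{3,1}(Ω₂) = +0.295644-0.330290i ; Δ = +0.117346+0.054672i
  [+2]  conj(Y_{3,2})(Ω₁) = -0.315428+0.210379i ; Y_{3,2}(Ω₂) = +0.023579+0.212343i ; Δ = -0.052110-0.062018i
  [+3]  conj(Y_{3,3})(Ω₁) = -0.134319-0.110517i ; Y_{3,3}(Ω₂) = -0.039879-0.028441i ; Δ = +0.002213+0.008227i
Σ over m = +0.186013+0.000000i; ×(4π/7) → +0.333930+0.000000i. Real part: 0.333930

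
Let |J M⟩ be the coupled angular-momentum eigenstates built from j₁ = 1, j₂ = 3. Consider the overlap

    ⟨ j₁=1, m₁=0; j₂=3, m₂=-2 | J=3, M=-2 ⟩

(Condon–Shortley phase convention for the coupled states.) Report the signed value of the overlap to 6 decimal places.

+0.577350  (= +√(1/3))

j₁+j₂−J=1  J+j₁−j₂=1  J−j₁+j₂=5  j₁+j₂+J+1=8
(j₁±m₁, j₂±m₂, J±M) = (1,1,1,5,1,5)
P² = 300
sum k=0..1:
  [0] +1/24 = 1/24
  [1] −1/120 = -1/120
S = 1/30
C² = P²·S² = 1/3 ; C = +0.577350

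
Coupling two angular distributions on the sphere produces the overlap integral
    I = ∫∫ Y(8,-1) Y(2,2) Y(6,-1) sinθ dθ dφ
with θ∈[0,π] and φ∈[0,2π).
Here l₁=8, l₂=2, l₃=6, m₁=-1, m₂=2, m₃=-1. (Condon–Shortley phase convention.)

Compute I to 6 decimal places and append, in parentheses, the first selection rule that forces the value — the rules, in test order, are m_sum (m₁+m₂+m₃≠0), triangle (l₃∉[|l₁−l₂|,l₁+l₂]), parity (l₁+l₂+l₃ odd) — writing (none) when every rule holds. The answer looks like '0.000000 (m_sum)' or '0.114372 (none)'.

m-sum 0 ✓  L=16 even ✓  6≤6≤10 ✓
Π(2lᵢ+1) = 17×5×13 = 1105
triangle coeff Δ(8,2,6) = 1/30940
Σ_t [2,2]: t=2:+1/2073600 = 1/2073600
(3j)²=28/1105 [(8 2 6; 0 0 0)], sign=+1
Σ_t [4,4]: t=4:+1/14515200 = 1/14515200
(3j)²=9/2210 [(8 2 6; -1 2 -1)], sign=-1
⇒ 4πI² = 126/1105
I = (-1)√(126/1105/(4π)) = -0.09525750
No selection rule forces the value: the integral is nonzero (none).

-0.095258 (none)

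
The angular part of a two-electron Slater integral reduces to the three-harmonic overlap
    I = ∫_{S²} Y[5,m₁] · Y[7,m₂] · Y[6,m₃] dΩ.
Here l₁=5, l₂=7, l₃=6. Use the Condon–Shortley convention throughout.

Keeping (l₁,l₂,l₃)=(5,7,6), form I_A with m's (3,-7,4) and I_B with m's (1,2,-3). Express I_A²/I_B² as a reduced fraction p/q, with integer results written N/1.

3185/1408

Same 5,7,6: normalisation and zero-m 3j drop out of the ratio.
A: Δ: 6! 4! 8! / 19! → 1/174594420; sum: t=0:+1/116121600 = 1/116121600; 3j²(5 7 6; 3 -7 4) = Δ·Π!·Σ² = 7/323  (sign +1)
B: Δ: 6! 4! 8! / 19! → 1/174594420; sum: t=1:−1/29030400 t=2:+1/967680 t=3:−1/311040 t=4:+1/829440 = -11/10886400; 3j²(5 7 6; 1 2 -3) = Δ·Π!·Σ² = 1408/146965  (sign +1)
I_A²/I_B² = (7/323)/(1408/146965) = 3185/1408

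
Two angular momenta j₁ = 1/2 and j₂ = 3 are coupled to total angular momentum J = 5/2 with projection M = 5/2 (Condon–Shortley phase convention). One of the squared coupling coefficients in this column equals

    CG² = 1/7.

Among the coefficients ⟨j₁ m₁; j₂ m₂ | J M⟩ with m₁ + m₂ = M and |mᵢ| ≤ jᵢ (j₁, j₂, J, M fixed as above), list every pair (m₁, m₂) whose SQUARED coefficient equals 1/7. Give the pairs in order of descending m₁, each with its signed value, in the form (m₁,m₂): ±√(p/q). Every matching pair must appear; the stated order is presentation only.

(1/2,2): +√(1/7)

Admissible pairs with m₁+m₂ = M = 5/2: (-1/2,3), (1/2,2)
  (m₁,m₂)=(1/2,2): CG² = 1/7, CG = +√(1/7)   ← matches the target
  (m₁,m₂)=(-1/2,3): CG² = 6/7, CG = −√(6/7)
Pairs with CG² = 1/7: (1/2,2): +√(1/7)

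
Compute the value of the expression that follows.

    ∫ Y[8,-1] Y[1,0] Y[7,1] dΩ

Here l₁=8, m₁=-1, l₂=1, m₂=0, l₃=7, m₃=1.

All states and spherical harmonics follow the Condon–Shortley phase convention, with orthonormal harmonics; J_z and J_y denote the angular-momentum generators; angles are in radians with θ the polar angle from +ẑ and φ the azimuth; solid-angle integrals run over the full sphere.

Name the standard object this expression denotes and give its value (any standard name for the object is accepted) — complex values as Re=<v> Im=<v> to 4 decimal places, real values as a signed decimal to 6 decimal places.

Gaunt coefficient, -0.242860

This is a Gaunt coefficient — the integral of a triple product of spherical harmonics over the sphere.
Rules hold: Σm=0, L=16 even, 7≤7≤9.
N = 17·3·15 = 765
Δ = 2!·14!·0!/17! = 1/2040
Racah Σ t=1..1: t=1:−1/25401600 = -1/25401600
⇒ 3j(8 1 7; 0 0 0)² = 8/255, sgn +1
Racah Σ t=1..1: t=1:−1/29030400 = -1/29030400
⇒ 3j(8 1 7; -1 0 1)² = 21/680, sgn -1
4πI² = N·(3j₀)²·(3jₘ)² = 63/85
I = -1·√(0.741176/4π) = -0.24285994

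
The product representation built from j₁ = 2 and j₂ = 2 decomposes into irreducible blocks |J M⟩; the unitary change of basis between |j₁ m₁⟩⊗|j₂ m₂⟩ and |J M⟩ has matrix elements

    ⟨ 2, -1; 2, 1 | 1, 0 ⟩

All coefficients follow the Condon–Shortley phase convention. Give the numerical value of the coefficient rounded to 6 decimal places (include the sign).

+0.316228

triangle: 3!·1!·1!/6! = 6/720
(j±m)!: 1!·3!·3!·1!·1!·1! = 36
prefactor² = (2J+1)·Δ·N² = 9/10
  k=2: +1/(2!·1!·1!·1!·0!·0!) = 1/2
  k=3: −1/(3!·0!·0!·0!·1!·1!) = -1/6
Σ = 1/3  ⇒  CG² = 9/10·(1/3)² = 1/10
CG = +√(1/10) = +0.316228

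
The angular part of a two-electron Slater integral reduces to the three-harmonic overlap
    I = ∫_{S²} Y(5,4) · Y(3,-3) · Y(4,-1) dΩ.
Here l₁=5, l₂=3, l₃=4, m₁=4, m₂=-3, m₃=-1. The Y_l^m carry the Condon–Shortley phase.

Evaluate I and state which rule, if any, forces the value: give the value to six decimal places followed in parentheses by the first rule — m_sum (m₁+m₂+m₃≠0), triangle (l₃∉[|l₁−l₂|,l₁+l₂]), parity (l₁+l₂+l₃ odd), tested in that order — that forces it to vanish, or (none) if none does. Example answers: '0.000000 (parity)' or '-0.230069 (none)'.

-0.186208 (none)

Rules hold: Σm=0, L=12 even, 2≤4≤8.
N = 11·7·9 = 693
Δ = 4!·6!·2!/13! = 1/180180
Racah Σ t=1..3: t=1:−1/576 t=2:+1/144 t=3:−1/576 = 1/288
⇒ 3j(5 3 4; 0 0 0)² = 20/1001, sgn +1
Racah Σ t=0..0: t=0:+1/5760 = 1/5760
⇒ 3j(5 3 4; 4 -3 -1)² = 9/286, sgn -1
4πI² = N·(3j₀)²·(3jₘ)² = 810/1859
I = -1·√(0.435718/4π) = -0.18620781
No selection rule forces the value: the integral is nonzero (none).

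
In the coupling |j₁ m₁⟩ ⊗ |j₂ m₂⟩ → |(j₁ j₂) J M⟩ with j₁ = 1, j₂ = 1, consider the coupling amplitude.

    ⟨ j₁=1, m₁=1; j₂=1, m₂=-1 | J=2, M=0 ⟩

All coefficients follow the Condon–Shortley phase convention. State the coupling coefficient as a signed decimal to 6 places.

+√(1/6) ≈ +0.408248

j₁+j₂−J=0  J+j₁−j₂=2  J−j₁+j₂=2  j₁+j₂+J+1=5
(j₁±m₁, j₂±m₂, J±M) = (2,0,0,2,2,2)
P² = 8/3
sum k=0..0:
  [0] +1/4 = 1/4
S = 1/4
C² = P²·S² = 1/6 ; C = +0.408248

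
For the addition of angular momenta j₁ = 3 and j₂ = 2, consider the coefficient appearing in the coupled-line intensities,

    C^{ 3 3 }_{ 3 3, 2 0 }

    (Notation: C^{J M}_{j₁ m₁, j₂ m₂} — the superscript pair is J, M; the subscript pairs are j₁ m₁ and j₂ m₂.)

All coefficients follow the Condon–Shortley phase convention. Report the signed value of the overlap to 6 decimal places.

√[7·2!4!2!/9! · 6!0!2!2!6!0!] = √(3840)
  +(−1)^0/∏(0,2,0,2,4,0)! = 1/96  (running 1/96)
⟨..|..⟩ = √(3840)·(1/96) = +0.645497

+√(5/12) ≈ +0.645497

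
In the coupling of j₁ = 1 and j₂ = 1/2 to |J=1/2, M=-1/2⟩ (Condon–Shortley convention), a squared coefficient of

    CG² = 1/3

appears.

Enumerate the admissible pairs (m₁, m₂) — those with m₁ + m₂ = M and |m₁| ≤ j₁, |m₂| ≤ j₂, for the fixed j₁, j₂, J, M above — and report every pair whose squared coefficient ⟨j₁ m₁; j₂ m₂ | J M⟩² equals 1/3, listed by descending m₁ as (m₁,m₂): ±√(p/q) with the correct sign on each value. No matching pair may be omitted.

Admissible pairs with m₁+m₂ = M = -1/2: (-1,1/2), (0,-1/2)
  (m₁,m₂)=(0,-1/2): CG² = 1/3, CG = +√(1/3)   ← matches the target
  (m₁,m₂)=(-1,1/2): CG² = 2/3, CG = −√(2/3)
Pairs with CG² = 1/3: (0,-1/2): +√(1/3)

(0,-1/2): +√(1/3)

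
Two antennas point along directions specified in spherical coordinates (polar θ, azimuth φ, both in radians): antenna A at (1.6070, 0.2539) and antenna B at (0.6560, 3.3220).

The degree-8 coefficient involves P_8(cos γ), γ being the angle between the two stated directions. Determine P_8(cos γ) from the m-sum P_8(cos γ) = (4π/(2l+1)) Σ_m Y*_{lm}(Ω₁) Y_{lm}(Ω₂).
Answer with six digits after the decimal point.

Summing Y*_{l m}(θ₁,φ₁)·Y_{l m}(θ₂,φ₂) over m ∈ [−8, 8]; prefactor 4π/(2·8+1) = 0.739198:
  m=-8: (-0.227812+0.459344i) × (+0.001256-0.009795i) = +0.004213+0.002808i  (running Σ = +0.004213+0.002808i)
  m=-7: (+0.015231-0.072706i) × (-0.015554+0.048903i) = +0.003319+0.001876i  (running Σ = +0.007532+0.004684i)
  m=-6: (-0.017415-0.367158i) × (+0.076569-0.144124i) = -0.054250-0.025603i  (running Σ = -0.046718-0.020919i)
  m=-5: (+0.025946+0.083494i) × (-0.216526+0.274001i) = -0.028495-0.010969i  (running Σ = -0.075213-0.031888i)
  m=-4: (+0.171812+0.276991i) × (+0.362236-0.318751i) = +0.150528+0.045571i  (running Σ = +0.075314+0.013683i)
  m=-3: (-0.067726-0.064590i) × (-0.276250+0.166051i) = +0.029435+0.006597i  (running Σ = +0.104749+0.020280i)
  m=-2: (-0.269378-0.149902i) × (-0.141083+0.053235i) = +0.045985+0.006808i  (running Σ = +0.150734+0.027088i)
  m=-1: (+0.093129+0.024167i) × (+0.400032-0.072962i) = +0.039018+0.002873i  (running Σ = +0.189751+0.029961i)
  m=0: (+0.303145-0.000000i) × (+0.024164+0.000000i) = +0.007325+0.000000i  (running Σ = +0.197076+0.029961i)
  m=1: (-0.093129+0.024167i) × (-0.400032-0.072962i) = +0.039018-0.002873i  (running Σ = +0.236094+0.027088i)
  m=2: (-0.269378+0.149902i) × (-0.141083-0.053235i) = +0.045985-0.006808i  (running Σ = +0.282079+0.020280i)
  m=3: (+0.067726-0.064590i) × (+0.276250+0.166051i) = +0.029435-0.006597i  (running Σ = +0.311513+0.013683i)
  m=4: (+0.171812-0.276991i) × (+0.362236+0.318751i) = +0.150528-0.045571i  (running Σ = +0.462041-0.031888i)
  m=5: (-0.025946+0.083494i) × (+0.216526+0.274001i) = -0.028495+0.010969i  (running Σ = +0.433546-0.020919i)
  m=6: (-0.017415+0.367158i) × (+0.076569+0.144124i) = -0.054250+0.025603i  (running Σ = +0.379296+0.004684i)
  m=7: (-0.015231-0.072706i) × (+0.015554+0.048903i) = +0.003319-0.001876i  (running Σ = +0.382615+0.002808i)
  m=8: (-0.227812-0.459344i) × (+0.001256+0.009795i) = +0.004213-0.002808i  (running Σ = +0.386828+0.000000i)
Accumulated sum +0.386828+0.000000i; after 4π/(2l+1) scaling, +0.285942+0.000000i ⇒ P_8 = 0.285942

0.285942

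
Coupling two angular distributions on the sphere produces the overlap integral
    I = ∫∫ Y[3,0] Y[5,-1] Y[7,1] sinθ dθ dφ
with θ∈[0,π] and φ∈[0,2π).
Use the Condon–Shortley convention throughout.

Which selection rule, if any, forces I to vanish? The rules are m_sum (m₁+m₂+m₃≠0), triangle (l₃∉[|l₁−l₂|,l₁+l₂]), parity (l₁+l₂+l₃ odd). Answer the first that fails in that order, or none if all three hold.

parity

azimuthal sum: 0 − 1 + 1 = 0  ✓
2 ≤ 7 ≤ 8 (triangle on l)  ✓
L = 3 + 5 + 7 = 15 (odd)  ✗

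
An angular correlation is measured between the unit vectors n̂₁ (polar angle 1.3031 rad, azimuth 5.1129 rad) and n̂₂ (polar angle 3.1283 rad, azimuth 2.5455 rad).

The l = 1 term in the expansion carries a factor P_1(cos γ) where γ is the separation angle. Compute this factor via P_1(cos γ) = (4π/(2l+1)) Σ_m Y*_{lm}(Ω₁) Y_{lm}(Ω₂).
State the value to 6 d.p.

-0.275250

Addition theorem: P_1(cos γ) = (4π/3) Σ_m Y*_{lm}(Ω₁) Y_{lm}(Ω₂), m = −1…1:
  m=-1: Y*=(0.129907, -0.306821)  Y=(-0.003800, -0.002578)  product (-0.001285, 0.000831)
  m=+0: Y*=(0.129241, -0.000000)  Y=(-0.488559, 0.000000)  product (-0.063142, 0.000000)
  m=+1: Y*=(-0.129907, -0.306821)  Y=(0.003800, -0.002578)  product (-0.001285, -0.000831)
Total Σ_m = (-0.065711, 0.000000). Multiply by 4.188790: (-0.275250, 0.000000). P_1(cos γ) = -0.275250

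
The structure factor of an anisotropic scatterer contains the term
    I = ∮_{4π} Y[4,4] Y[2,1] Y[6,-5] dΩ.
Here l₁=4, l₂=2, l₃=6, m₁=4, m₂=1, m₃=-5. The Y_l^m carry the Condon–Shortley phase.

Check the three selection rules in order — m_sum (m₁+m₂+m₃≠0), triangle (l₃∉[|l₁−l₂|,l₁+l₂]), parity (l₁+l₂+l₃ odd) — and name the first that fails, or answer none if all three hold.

m₁+m₂+m₃ = 4 + 1 − 5 = 0  ✓
triangle: |4−2|=2 ≤ l₃=6 ≤ 4+2=6  ✓
parity: l₁+l₂+l₃ = 12 is even  ✓

none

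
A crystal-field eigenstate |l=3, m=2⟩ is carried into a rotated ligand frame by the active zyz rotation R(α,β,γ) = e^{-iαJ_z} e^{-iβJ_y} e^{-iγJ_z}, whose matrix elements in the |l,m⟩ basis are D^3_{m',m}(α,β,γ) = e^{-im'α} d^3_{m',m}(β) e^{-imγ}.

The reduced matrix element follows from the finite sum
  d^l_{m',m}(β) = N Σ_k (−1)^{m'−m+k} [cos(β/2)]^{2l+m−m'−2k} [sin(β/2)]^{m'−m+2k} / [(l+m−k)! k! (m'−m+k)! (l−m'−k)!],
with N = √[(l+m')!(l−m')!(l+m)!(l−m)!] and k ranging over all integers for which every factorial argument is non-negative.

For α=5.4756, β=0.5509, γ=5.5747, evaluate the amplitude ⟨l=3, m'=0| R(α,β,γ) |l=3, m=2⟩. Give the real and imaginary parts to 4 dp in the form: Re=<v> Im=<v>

D^3_{0,2}(5.4756,0.5509,5.5747) = e^{-i·0·5.4756}·d^3_{0,2}(0.5509)·e^{-i·2·5.5747}. Compute d first:
c=cos(0.550900/2)=0.962303, s=sin(0.550900/2)=0.271980; N=√[6·6·120·1]=65.726707
k∈{2,3} keeps every argument non-negative
  k=2: (−1)^0·65.7267/(12)·0.9623^4·0.2720^2 = +0.347442
  k=3: (−1)^1·65.7267/(12)·0.9623^2·0.2720^4 = -0.027754
d^3_{0,2}(0.5509) = +0.347442 -0.027754 = +0.319687
D = (+1.000000+0.000000i)·(+0.319687)·(+0.153220+0.988192i) = +0.048982+0.315912i

Re=0.0490 Im=0.3159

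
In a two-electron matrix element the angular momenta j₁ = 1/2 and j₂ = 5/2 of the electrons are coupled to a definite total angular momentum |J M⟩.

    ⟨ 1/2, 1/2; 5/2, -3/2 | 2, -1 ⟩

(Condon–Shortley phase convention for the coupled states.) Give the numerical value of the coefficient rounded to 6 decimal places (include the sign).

+0.816497

√[5·1!0!4!/6! · 1!0!1!4!1!3!] = √(24)
  +(−1)^0/∏(0,1,0,1,0,3)! = 1/6  (running 1/6)
⟨..|..⟩ = √(24)·(1/6) = +0.816497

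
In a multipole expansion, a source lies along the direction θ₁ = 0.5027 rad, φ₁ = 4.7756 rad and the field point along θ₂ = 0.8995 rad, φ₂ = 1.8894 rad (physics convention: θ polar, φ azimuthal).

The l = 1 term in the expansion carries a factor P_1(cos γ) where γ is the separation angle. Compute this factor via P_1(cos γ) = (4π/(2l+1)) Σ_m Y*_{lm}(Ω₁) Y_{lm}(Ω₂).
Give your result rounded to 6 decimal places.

0.180035

Term-by-term m-sum for l=1 (normalisation 4π/3 = 4.188790):
  m=-1: Y*=0.01051 - 0.16612j  Y=-0.08474 - 0.25691j  product -0.04357 + 0.01138j
  m=+0: Y*=0.42816 + 0.00000j  Y=0.30391 + 0.00000j  product 0.13012 + 0.00000j
  m=+1: Y*=-0.01051 - 0.16612j  Y=0.08474 - 0.25691j  product -0.04357 - 0.01138j
Total Σ_m = 0.04298 + 0.00000j. Multiply by 4.188790: 0.18004 + 0.00000j. P_1(cos γ) = 0.180035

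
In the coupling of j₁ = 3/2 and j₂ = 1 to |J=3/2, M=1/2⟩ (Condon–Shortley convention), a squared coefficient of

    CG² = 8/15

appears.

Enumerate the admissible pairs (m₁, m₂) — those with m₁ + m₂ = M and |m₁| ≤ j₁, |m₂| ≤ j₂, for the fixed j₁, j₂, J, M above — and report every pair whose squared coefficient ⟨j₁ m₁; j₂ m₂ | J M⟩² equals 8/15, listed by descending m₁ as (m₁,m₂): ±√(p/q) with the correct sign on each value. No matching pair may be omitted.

Admissible pairs with m₁+m₂ = M = 1/2: (-1/2,1), (1/2,0), (3/2,-1)
  (m₁,m₂)=(3/2,-1): CG² = 2/5, CG = +√(2/5)
  (m₁,m₂)=(1/2,0): CG² = 1/15, CG = +√(1/15)
  (m₁,m₂)=(-1/2,1): CG² = 8/15, CG = −√(8/15)   ← matches the target
Pairs with CG² = 8/15: (-1/2,1): −√(8/15)

(-1/2,1): −√(8/15)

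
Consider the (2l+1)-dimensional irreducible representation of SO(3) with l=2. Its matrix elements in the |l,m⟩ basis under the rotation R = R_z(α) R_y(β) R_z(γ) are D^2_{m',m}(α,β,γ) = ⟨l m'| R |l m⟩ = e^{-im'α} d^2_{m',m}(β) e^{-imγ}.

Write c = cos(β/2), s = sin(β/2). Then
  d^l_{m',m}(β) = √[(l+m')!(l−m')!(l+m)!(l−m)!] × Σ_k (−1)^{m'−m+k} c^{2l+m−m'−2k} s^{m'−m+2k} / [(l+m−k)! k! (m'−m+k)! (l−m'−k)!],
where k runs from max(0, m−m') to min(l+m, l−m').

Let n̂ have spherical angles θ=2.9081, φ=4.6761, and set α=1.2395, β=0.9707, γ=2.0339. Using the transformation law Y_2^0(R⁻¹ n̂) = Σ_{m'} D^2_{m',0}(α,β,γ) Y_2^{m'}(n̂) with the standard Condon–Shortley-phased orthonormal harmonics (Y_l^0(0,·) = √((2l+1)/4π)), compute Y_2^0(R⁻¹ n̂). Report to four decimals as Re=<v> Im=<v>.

Need the full column D^2_{m',0} for m'=−2..2 at α=1.2395, β=0.9707, γ=2.0339.
cos(β/2)=0.884512, sin(β/2)=0.466518
d^2_{-2,0}: single k=2 term ⇒ +0.417080;  D = -0.328826+0.256572i
d^2_{-1,0}: k∈[1..2] ⇒ +0.790778 -0.219981 = +0.570798;  D = +0.185663+0.539759i
d^2_{0,0}: k∈[0..2] ⇒ +0.612089 -0.681089 +0.047367 = -0.021634;  D = -0.021634+0.000000i
d^2_{1,0}: k∈[0..1] ⇒ -0.790778 +0.219981 = -0.570798;  D = -0.185663+0.539759i
d^2_{2,0}: single k=0 term ⇒ +0.417080;  D = -0.328826-0.256572i
Y_2^{m'}(θ=2.9081,φ=4.6761) and Σ D·Y over m':
  (-0.3288+0.2566i)·(-0.0206-0.0015i)  (+0.1857+0.5398i)·(+0.0063-0.1738i)  (-0.0216+0.0000i)·(+0.5801+0.0000i)  (-0.1857+0.5398i)·(-0.0063-0.1738i)  (-0.3288-0.2566i)·(-0.0206+0.0015i)
Y_2^0(R⁻¹ n̂) = +0.191730+0.000000i

Re=0.1917 Im=0.0000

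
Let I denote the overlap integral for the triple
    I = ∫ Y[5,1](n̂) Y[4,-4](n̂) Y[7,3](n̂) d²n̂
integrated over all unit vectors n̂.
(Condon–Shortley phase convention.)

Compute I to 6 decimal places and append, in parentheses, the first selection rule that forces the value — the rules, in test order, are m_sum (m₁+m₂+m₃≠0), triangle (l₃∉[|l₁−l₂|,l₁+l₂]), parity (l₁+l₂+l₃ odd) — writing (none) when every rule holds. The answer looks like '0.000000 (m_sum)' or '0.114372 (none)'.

0.147559 (none)

Checks pass: Σm=0; 16 even; l₃=7∈[1,9].
(2·5+1)(2·4+1)(2·7+1) = 1485
Δ: 2! 8! 6! / 17! → 1/6126120
sum: t=0:+1/69120 t=1:−1/20736 t=2:+1/69120 = -1/51840
3j²(5 4 7; 0 0 0) = Δ·Π!·Σ² = 280/21879  (sign +1)
sum: t=0:+1/829440 = 1/829440
3j²(5 4 7; 1 -4 3) = Δ·Π!·Σ² = 35/2431  (sign +1)
combine: 4πI² = 1485·280/21879·35/2431 = 147000/537251
take √, sign +1: I = 0.14755880
No selection rule forces the value: the integral is nonzero (none).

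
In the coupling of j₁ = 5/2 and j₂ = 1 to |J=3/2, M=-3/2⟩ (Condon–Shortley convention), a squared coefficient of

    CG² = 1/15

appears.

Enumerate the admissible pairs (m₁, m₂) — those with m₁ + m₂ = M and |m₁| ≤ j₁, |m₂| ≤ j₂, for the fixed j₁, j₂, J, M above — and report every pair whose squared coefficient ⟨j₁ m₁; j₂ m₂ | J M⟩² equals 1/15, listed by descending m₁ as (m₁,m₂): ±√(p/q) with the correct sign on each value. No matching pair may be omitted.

(-1/2,-1): +√(1/15)

Admissible pairs with m₁+m₂ = M = -3/2: (-5/2,1), (-3/2,0), (-1/2,-1)
  (m₁,m₂)=(-1/2,-1): CG² = 1/15, CG = +√(1/15)   ← matches the target
  (m₁,m₂)=(-3/2,0): CG² = 4/15, CG = −√(4/15)
  (m₁,m₂)=(-5/2,1): CG² = 2/3, CG = +√(2/3)
Pairs with CG² = 1/15: (-1/2,-1): +√(1/15)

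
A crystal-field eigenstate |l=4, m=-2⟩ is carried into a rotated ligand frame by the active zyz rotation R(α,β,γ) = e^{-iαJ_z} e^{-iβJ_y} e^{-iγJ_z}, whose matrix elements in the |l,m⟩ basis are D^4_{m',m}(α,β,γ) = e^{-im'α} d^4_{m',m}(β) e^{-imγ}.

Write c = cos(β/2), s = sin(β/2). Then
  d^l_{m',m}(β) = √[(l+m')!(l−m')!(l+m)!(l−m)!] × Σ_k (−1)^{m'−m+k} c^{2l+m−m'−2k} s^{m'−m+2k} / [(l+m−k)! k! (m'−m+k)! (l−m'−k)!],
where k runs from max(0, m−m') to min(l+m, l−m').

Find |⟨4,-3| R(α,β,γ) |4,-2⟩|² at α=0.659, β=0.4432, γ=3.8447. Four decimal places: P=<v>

P=0.3437

D^4_{-3,-2}(0.6590,0.4432,3.8447) = e^{-i·-3·0.6590}·d^4_{-3,-2}(0.4432)·e^{-i·-2·3.8447}. Compute d first:
c=cos(0.443200/2)=0.975547, s=sin(0.443200/2)=0.219791; N=√[1·5040·2·720]=2693.993318
k: max(0,(-2)−(-3))=1 … min(4+(-2),4−(-3))=2
  k=1: (−1)^0·2693.9933/(720)·0.9755^7·0.2198^1 = +0.691530
  k=2: (−1)^1·2693.9933/(240)·0.9755^5·0.2198^3 = -0.105306
d^4_{-3,-2}(0.4432) = +0.691530 -0.105306 = +0.586224
|D^4_{-3,-2}|² = |d^4_{-3,-2}(β)|² = (+0.586224)² = 0.343658 (the z-rotation phases have unit modulus)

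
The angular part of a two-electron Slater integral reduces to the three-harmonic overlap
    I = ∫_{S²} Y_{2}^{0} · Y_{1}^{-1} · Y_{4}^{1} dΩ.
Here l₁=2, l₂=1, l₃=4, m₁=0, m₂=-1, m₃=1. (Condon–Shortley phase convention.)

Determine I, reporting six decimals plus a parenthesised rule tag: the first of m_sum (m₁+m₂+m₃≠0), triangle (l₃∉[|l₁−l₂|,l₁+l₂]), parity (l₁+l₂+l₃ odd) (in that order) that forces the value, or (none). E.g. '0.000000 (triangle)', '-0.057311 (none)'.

0.000000 (triangle)

|2−1|≤4≤2+1 violated ⇒ I = 0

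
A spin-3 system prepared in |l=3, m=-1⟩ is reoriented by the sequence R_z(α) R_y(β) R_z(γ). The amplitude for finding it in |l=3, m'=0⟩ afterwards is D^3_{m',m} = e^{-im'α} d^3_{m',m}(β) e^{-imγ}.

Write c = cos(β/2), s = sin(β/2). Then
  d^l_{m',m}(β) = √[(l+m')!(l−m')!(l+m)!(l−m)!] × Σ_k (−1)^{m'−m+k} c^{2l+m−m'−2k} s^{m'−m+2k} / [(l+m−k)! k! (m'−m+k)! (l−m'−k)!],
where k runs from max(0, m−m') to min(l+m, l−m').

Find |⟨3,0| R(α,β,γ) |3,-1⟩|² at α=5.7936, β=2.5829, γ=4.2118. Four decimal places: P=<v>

Split into d^3_{0,-1}(β=2.5829) × two z-phases.
c=cos(2.582900/2)=0.275727, s=sin(2.582900/2)=0.961236; N=√[6·6·2·24]=41.569219
k: max(0,(-1)−(0))=0 … min(3+(-1),3−(0))=2
  k=0: (−1)^1·41.5692/(12)·0.2757^5·0.9612^1 = -0.005307
  k=1: (−1)^2·41.5692/(4)·0.2757^3·0.9612^3 = +0.193482
  k=2: (−1)^3·41.5692/(12)·0.2757^1·0.9612^5 = -0.783827
d^3_{0,-1}(2.5829) = -0.005307 +0.193482 -0.783827 = -0.595652
|D^3_{0,-1}|² = |d^3_{0,-1}(β)|² = (-0.595652)² = 0.354801 (the z-rotation phases have unit modulus)

P=0.3548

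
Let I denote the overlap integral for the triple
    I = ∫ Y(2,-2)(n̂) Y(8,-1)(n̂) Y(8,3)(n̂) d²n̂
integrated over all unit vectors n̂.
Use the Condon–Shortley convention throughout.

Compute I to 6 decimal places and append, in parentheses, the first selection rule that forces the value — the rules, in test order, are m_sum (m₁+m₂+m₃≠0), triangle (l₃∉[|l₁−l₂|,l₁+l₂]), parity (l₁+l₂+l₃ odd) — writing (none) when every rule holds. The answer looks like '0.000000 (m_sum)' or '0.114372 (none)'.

0.184248 (none)

m-sum 0 ✓  L=18 even ✓  6≤8≤10 ✓
Π(2lᵢ+1) = 5×17×17 = 1445
triangle coeff Δ(2,8,8) = 1/348840
Σ_t [0,2]: t=0:+1/116121600 t=1:−1/25401600 t=2:+1/116121600 = -1/45158400
(3j)²=24/1615 [(2 8 8; 0 0 0)], sign=-1
Σ_t [2,2]: t=2:+1/174182400 = 1/174182400
(3j)²=77/3876 [(2 8 8; -2 -1 3)], sign=-1
⇒ 4πI² = 154/361
I = (+1)√(154/361/(4π)) = 0.18424759
No selection rule forces the value: the integral is nonzero (none).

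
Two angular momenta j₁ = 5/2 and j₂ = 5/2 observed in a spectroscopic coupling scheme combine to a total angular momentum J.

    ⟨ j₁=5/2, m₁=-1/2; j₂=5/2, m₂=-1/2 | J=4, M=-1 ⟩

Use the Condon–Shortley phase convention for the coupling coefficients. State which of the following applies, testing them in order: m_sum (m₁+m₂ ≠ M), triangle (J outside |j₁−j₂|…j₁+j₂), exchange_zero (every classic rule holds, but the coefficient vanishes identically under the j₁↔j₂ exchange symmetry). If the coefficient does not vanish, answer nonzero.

m-sum: m₁+m₂ = -1/2+(-1/2) = -1, M = -1  ✓
triangle: |j₁−j₂| = 0 ≤ J = 4 ≤ j₁+j₂ = 5  ✓
exchange: j₁=j₂ and m₁=m₂, and (−1)^(j₁+j₂−J) = (−1)^1 = −1 forces ⟨j₁m₁;j₂m₂|JM⟩ = −⟨j₂m₂;j₁m₁|JM⟩ = −⟨j₁m₁;j₂m₂|JM⟩ ⇒ the coefficient vanishes identically
Racah sum check: Σ_k collapses to 0 ⇒ CG = 0

exchange_zero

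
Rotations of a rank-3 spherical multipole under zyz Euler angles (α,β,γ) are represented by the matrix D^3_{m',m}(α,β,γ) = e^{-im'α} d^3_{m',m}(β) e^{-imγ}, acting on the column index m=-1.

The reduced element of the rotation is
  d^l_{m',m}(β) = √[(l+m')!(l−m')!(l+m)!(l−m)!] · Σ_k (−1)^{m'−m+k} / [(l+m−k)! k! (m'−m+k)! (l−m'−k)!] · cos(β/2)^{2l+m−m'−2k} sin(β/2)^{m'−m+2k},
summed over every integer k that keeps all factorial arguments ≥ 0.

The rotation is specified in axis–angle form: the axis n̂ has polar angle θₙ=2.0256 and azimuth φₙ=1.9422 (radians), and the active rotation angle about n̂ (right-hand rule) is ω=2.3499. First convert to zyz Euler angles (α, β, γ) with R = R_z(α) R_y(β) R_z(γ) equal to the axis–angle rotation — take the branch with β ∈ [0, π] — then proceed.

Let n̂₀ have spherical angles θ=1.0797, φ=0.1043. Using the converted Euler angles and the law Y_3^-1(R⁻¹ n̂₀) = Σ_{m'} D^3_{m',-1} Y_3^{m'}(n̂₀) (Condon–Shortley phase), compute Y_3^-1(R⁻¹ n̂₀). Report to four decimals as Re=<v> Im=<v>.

Axis–angle → zyz. n̂ = (sinθₙcosφₙ, sinθₙsinφₙ, cosθₙ) = (-0.326032, +0.837097, -0.439286), ω = 2.3499.
R = I cosω + sinω [n̂]ₓ + (1−cosω) n̂n̂ᵀ gives
  R = [-0.521657, -0.152114, +0.839485; -0.777256, +0.490453, -0.394118; -0.351777, -0.858090, -0.374079]
β = atan2(√(R₁₃²+R₂₃²), R₃₃) = 1.954200; α = atan2(R₂₃, R₁₃) mod 2π = 5.844254; γ = atan2(R₃₂, −R₃₁) mod 2π = 5.101446
Need the full column D^3_{m',-1} for m'=−3..3 at α=5.8443, β=1.9542, γ=5.1014.
cos(β/2)=0.559429, sin(β/2)=0.828879
d^3_{-3,-1}: single k=2 term ⇒ +0.260619;  D = -0.208564-0.156279i
d^3_{-2,-1}: k∈[1..2] ⇒ +0.143620 -0.630575 = -0.486955;  D = +0.228660+0.429930i
d^3_{-1,-1}: k∈[0..2] ⇒ +0.030653 -0.538332 +0.886348 = +0.378668;  D = -0.018878-0.378197i
d^3_{0,-1}: k∈[0..2] ⇒ -0.157327 +1.036140 -0.758211 = +0.120602;  D = +0.045746-0.111589i
d^3_{1,-1}: k∈[0..2] ⇒ +0.403749 -1.181797 +0.324299 = -0.453749;  D = -0.334219+0.306897i
d^3_{2,-1}: k∈[0..1] ⇒ -0.630575 +0.692148 = +0.061574;  D = +0.058753-0.018424i
d^3_{3,-1}: single k=0 term ⇒ +0.572135;  D = +0.566925+0.077036i
Y_3^{m'}(θ=1.0797,φ=0.1043) and Σ D·Y over m':
  (-0.2086-0.1563i)·(+0.2722-0.0881i)  (+0.2287+0.4299i)·(+0.3666-0.0776i)  (-0.0189-0.3782i)·(+0.0317-0.0033i)  (+0.0457-0.1116i)·(-0.3323+0.0000i)  (-0.3342+0.3069i)·(-0.0317-0.0033i)  (+0.0588-0.0184i)·(+0.3666+0.0776i)  (+0.5669+0.0770i)·(-0.2722-0.0881i)
Y_3^-1(R⁻¹ n̂) = -0.083315+0.059127i

Re=-0.0833 Im=0.0591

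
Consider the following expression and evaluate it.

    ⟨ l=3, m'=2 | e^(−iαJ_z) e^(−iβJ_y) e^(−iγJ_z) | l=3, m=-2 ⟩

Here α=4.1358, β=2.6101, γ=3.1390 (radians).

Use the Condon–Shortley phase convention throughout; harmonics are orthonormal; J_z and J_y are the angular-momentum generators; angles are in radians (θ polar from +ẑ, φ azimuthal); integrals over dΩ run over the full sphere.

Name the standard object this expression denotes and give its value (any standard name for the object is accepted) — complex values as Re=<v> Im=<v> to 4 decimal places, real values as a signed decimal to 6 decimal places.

This is a Wigner D-matrix element — the rotation-matrix element ⟨l m'| R(α,β,γ) |l m⟩ in the angular-momentum basis.
D^3_{2,-2}(4.1358,2.6101,3.1390) = e^{-i·2·4.1358}·d^3_{2,-2}(2.6101)·e^{-i·-2·3.1390}. Compute d first:
c=cos(2.610100/2)=0.262629, s=sin(2.610100/2)=0.964897; N=√[120·1·1·120]=120.000000
k: max(0,(-2)−(2))=0 … min(3+(-2),3−(2))=1
  k=0: (−1)^4·120.0000/(24)·0.2626^2·0.9649^4 = +0.298937
  k=1: (−1)^5·120.0000/(120)·0.2626^0·0.9649^6 = -0.807021
d^3_{2,-2}(2.6101) = +0.298937 -0.807021 = -0.508084
Phases: e^{-i·(2)·4.1358}=-0.405585-0.914057i, e^{-i·(-2)·3.1390}=+0.999987-0.005185i ⇒ D=+0.208476+0.463343i

Wigner D-matrix element, Re=0.2085 Im=0.4633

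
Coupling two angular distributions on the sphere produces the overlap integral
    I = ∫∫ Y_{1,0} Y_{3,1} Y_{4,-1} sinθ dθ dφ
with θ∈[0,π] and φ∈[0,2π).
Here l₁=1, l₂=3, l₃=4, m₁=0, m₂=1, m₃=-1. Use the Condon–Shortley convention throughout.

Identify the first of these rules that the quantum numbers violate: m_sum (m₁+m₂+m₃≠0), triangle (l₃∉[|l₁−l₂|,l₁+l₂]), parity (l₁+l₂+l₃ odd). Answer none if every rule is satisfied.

none

azimuthal sum: 0 + 1 − 1 = 0  ✓
2 ≤ 4 ≤ 4 (triangle on l)  ✓
L = 1 + 3 + 4 = 8 (even)  ✓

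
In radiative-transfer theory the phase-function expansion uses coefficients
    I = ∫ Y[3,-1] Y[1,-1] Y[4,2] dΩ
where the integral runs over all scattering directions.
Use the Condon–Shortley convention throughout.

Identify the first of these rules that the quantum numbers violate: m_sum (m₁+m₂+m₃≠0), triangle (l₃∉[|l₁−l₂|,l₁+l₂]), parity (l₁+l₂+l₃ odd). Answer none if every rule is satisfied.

Σmᵢ = 0  ✓
l₃∈[|l₁−l₂|,l₁+l₂]=[2,4], have l₃=4  ✓
Σlᵢ = 8 ⇒ even  ✓

none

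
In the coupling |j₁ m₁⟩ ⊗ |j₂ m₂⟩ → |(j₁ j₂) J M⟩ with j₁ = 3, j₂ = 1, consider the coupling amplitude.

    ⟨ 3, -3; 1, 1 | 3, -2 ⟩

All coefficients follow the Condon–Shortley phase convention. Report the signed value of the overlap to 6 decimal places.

−√(1/4) ≈ -0.500000

√[7·1!5!1!/8! · 0!6!2!0!1!5!] = √(3600)
  +(−1)^1/∏(1,0,5,1,0,0)! = -1/120  (running -1/120)
⟨..|..⟩ = √(3600)·(-1/120) = -0.500000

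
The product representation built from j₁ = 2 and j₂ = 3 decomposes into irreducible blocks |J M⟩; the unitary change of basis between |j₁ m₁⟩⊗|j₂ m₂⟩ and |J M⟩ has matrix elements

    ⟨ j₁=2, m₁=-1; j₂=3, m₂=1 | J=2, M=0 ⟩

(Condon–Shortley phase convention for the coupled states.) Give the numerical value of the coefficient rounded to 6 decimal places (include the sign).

+0.377964

√[5·3!1!3!/8! · 1!3!4!2!2!2!] = √(36/7)
  +(−1)^2/∏(2,1,1,2,0,1)! = 1/4  (running 1/4)
  +(−1)^3/∏(3,0,0,1,1,2)! = -1/12  (running 1/6)
⟨..|..⟩ = √(36/7)·(1/6) = +0.377964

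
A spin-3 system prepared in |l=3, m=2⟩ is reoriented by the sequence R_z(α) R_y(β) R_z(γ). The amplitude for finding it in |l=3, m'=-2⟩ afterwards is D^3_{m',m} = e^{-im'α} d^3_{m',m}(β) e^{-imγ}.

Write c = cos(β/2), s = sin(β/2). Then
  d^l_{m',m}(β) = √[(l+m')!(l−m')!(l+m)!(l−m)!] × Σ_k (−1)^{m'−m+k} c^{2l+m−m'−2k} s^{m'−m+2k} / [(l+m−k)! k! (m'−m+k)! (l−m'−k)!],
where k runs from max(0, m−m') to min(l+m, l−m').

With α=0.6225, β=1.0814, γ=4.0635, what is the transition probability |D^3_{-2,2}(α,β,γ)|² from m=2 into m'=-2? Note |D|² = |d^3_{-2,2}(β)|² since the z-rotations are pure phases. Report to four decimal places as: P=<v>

P=0.0573

Split into d^3_{-2,2}(β=1.0814) × two z-phases.
c=cos(1.081400/2)=0.857349, s=sin(1.081400/2)=0.514736; N=√[1·120·120·1]=120.000000
Admissible k: 4..5 (factorial args all ≥0)
  k=4: (−1)^0·120.0000/(24)·0.8573^2·0.5147^4 = +0.258003
  k=5: (−1)^1·120.0000/(120)·0.8573^0·0.5147^6 = -0.018600
d^3_{-2,2}(1.0814) = +0.258003 -0.018600 = +0.239403
|D^3_{-2,2}|² = |d^3_{-2,2}(β)|² = (+0.239403)² = 0.057314 (the z-rotation phases have unit modulus)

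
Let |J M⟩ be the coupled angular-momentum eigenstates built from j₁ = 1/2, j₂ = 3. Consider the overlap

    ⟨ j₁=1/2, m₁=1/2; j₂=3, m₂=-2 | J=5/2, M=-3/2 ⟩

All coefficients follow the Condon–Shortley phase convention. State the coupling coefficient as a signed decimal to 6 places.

+√(5/7) = +0.845154

√[6·1!0!5!/7! · 1!0!1!5!1!4!] = √(2880/7)
  +(−1)^0/∏(0,1,0,1,0,4)! = 1/24  (running 1/24)
⟨..|..⟩ = √(2880/7)·(1/24) = +0.845154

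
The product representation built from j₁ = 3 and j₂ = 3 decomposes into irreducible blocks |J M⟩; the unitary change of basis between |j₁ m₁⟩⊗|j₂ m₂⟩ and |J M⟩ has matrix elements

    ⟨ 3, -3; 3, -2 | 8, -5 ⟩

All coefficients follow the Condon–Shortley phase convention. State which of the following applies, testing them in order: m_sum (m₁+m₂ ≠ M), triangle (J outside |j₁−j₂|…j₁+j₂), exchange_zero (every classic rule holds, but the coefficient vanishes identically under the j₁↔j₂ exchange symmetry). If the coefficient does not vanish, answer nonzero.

m-sum: m₁+m₂ = -3+(-2) = -5, M = -5  ✓
triangle: need |j₁−j₂| ≤ J ≤ j₁+j₂, i.e. J ∈ [0, 6]; J = 8 is outside ✗ ⇒ coefficient is 0

triangle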